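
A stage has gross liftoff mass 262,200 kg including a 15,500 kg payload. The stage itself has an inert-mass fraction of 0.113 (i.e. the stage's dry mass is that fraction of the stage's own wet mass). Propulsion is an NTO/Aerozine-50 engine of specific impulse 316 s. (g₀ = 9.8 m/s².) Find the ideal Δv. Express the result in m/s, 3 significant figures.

Δv ≈ 5570 m/s

Stage wet mass = m₀ − payload = 262,200 − 15,500 = 246,700 kg.
Stage dry mass = ε × stage wet mass = 0.113 × 246,700 = 27,877.1 kg.
Burnout mass m_f = stage dry + payload = 27,877.1 + 15,500 = 43,377.1 kg.
v_e = Isp · g₀ = 316 × 9.8 = 3096.8 m/s.
Δv = v_e · ln(262,200/43,377.1) = 3096.8 × ln(6.045) = 3096.8 × 1.7992 ≈ 5572 m/s.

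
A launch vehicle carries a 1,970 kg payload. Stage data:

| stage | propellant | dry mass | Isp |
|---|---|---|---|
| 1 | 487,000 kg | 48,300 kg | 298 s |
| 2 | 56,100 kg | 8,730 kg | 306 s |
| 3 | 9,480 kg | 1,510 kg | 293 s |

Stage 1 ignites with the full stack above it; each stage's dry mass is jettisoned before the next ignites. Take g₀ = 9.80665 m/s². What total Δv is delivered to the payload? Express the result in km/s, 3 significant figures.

Δv ≈ 12.2 km/s

Ignition mass of stage 1 = 487,000+48,300 + 56,100+8,730 + 9,480+1,510 + 1,970 = 613,090 kg.
Stage 1: m₀ = 613,090 kg, m_f = 613,090 − 487,000 = 126,090 kg; Δv = 298×9.80665×ln(4.862) = 2922.4×1.5815 ≈ 4622 m/s.
Stage 2: m₀ = 77,790 kg, m_f = 77,790 − 56,100 = 21,690 kg; Δv = 306×9.80665×ln(3.586) = 3000.8×1.2772 ≈ 3833 m/s.
Stage 3: m₀ = 12,960 kg, m_f = 12,960 − 9,480 = 3,480 kg; Δv = 293×9.80665×ln(3.724) = 2873.3×1.3148 ≈ 3778 m/s.
Total Δv = 4622 + 3833 + 3778 = 12233 m/s.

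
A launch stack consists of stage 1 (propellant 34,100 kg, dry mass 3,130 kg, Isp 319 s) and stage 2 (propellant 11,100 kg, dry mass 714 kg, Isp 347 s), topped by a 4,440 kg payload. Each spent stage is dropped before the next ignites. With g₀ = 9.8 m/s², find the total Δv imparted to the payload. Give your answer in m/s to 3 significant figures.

Ignition mass of stage 1 = 34,100+3,130 + 11,100+714 + 4,440 = 53,484 kg.
Stage 1: m₀ = 53,484 kg, m_f = 53,484 − 34,100 = 19,384 kg; Δv = 319×9.8×ln(2.759) = 3126.2×1.0149 ≈ 3173 m/s.
Stage 2: m₀ = 16,254 kg, m_f = 16,254 − 11,100 = 5,154 kg; Δv = 347×9.8×ln(3.154) = 3400.6×1.1486 ≈ 3906 m/s.
Total Δv = 3173 + 3906 = 7079 m/s.

Δv ≈ 7080 m/s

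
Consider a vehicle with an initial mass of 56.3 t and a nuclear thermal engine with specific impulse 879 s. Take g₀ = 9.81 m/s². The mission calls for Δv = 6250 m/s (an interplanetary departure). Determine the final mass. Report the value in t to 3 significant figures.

v_e = Isp · g₀ = 879 × 9.81 = 8623.0 m/s.
Rocket equation: m₀/m_f = exp(Δv / v_e) = exp(6250 / 8623.0) = exp(0.7248) = 2.0643.
m_f = m₀ / 2.0643 = 56.3 / 2.0643 = 27.2732 t.

final mass ≈ 27.3 t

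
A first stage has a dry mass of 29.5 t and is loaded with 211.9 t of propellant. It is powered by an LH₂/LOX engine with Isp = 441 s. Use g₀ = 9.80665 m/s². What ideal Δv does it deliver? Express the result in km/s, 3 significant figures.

Δv ≈ 9.09 km/s

v_e = Isp · g₀ = 441 × 9.80665 = 4324.7 m/s.
m₀ = m_dry + m_prop = 29.5 + 211.9 = 241.4 t.
Δv = v_e · ln(m₀/m_f) = 4324.7 × ln(8.183) = 4324.7 × 2.1021 ≈ 9090.9 m/s.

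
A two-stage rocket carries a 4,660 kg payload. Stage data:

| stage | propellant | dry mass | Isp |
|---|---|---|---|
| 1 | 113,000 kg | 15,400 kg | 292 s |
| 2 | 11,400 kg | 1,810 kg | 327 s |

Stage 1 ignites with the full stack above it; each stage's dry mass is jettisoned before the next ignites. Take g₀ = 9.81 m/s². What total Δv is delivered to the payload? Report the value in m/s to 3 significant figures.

Ignition mass of stage 1 = 113,000+15,400 + 11,400+1,810 + 4,660 = 146,270 kg.
Stage 1: m₀ = 146,270 kg, m_f = 146,270 − 113,000 = 33,270 kg; Δv = 292×9.81×ln(4.396) = 2864.5×1.4808 ≈ 4242 m/s.
Stage 2: m₀ = 17,870 kg, m_f = 17,870 − 11,400 = 6,470 kg; Δv = 327×9.81×ln(2.762) = 3207.9×1.0159 ≈ 3259 m/s.
Total Δv = 4242 + 3259 = 7501 m/s.

Δv ≈ 7500 m/s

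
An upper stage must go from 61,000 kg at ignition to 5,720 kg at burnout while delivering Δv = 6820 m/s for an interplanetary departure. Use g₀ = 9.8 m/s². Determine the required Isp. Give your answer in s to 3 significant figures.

Isp ≈ 294 s

ln(m₀/m_f) = ln(61000/5720) = ln(10.66) = 2.3669.
Rocket equation: v_e = Δv / ln(m₀/m_f) = 6820 / 2.3669 = 2881.4 m/s.
Isp = v_e / g₀ = 2881.4 / 9.8 = 294.0 s.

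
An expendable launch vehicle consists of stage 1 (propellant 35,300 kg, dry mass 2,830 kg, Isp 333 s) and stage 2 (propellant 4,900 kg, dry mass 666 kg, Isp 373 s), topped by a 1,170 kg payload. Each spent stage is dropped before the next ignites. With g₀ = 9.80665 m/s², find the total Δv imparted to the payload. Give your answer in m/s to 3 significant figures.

Ignition mass of stage 1 = 35,300+2,830 + 4,900+666 + 1,170 = 44,866 kg.
Stage 1: m₀ = 44,866 kg, m_f = 44,866 − 35,300 = 9,566 kg; Δv = 333×9.80665×ln(4.69) = 3265.6×1.5455 ≈ 5047 m/s.
Stage 2: m₀ = 6,736 kg, m_f = 6,736 − 4,900 = 1,836 kg; Δv = 373×9.80665×ln(3.669) = 3657.9×1.2999 ≈ 4755 m/s.
Total Δv = 5047 + 4755 = 9802 m/s.

Δv ≈ 9800 m/s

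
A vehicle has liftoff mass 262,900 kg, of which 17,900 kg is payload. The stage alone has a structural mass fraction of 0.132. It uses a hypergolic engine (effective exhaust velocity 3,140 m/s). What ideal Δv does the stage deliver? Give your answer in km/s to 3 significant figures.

Δv ≈ 5.20 km/s

Stage wet mass = m₀ − payload = 262,900 − 17,900 = 245,000 kg.
Stage dry mass = ε × stage wet mass = 0.132 × 245,000 = 32,340 kg.
Burnout mass m_f = stage dry + payload = 32,340 + 17,900 = 50,240 kg.
From the ideal rocket equation, Δv = v_e · ln(262,900/50,240) = 3140.0 × ln(5.233) = 3140.0 × 1.6550 ≈ 5197 m/s.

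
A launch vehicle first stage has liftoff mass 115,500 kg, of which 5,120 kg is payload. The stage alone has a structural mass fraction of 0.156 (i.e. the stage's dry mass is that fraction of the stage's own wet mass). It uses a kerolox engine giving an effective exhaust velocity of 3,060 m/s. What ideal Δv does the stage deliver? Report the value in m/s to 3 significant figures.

Stage wet mass = m₀ − payload = 115,500 − 5,120 = 110,380 kg.
Stage dry mass = ε × stage wet mass = 0.156 × 110,380 = 17,219.3 kg.
Burnout mass m_f = stage dry + payload = 17,219.3 + 5,120 = 22,339.3 kg.
Δv = v_e · ln(115,500/22,339.3) = 3060.0 × ln(5.17) = 3060.0 × 1.6429 ≈ 5027 m/s.

Δv ≈ 5030 m/s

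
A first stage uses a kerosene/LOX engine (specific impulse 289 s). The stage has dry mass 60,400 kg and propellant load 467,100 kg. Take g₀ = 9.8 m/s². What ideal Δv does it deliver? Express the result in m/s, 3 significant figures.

Δv ≈ 6140 m/s

v_e = Isp · g₀ = 289 × 9.8 = 2832.2 m/s.
m₀ = m_dry + m_prop = 60,400 + 467,100 = 527,500 kg.
Using Δv = v_e ln(m₀/m_f): Δv = v_e · ln(m₀/m_f) = 2832.2 × ln(8.733) = 2832.2 × 2.1672 ≈ 6137.8 m/s.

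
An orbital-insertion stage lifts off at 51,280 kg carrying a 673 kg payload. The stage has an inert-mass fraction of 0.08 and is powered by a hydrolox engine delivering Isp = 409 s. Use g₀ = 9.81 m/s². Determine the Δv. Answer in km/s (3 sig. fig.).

Stage wet mass = m₀ − payload = 51,280 − 673 = 50,607 kg.
Stage dry mass = ε × stage wet mass = 0.08 × 50,607 = 4,048.56 kg.
Burnout mass m_f = stage dry + payload = 4,048.56 + 673 = 4,721.56 kg.
v_e = Isp · g₀ = 409 × 9.81 = 4012.3 m/s.
Rocket equation: Δv = v_e · ln(51,280/4,721.56) = 4012.3 × ln(10.86) = 4012.3 × 2.3852 ≈ 9570 m/s.

Δv ≈ 9.57 km/s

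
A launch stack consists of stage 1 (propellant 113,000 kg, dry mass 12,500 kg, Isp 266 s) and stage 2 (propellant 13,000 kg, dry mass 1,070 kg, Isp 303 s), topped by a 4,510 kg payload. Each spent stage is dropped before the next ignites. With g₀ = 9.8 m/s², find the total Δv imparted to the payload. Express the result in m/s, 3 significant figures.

Δv ≈ 7570 m/s

Ignition mass of stage 1 = 113,000+12,500 + 13,000+1,070 + 4,510 = 144,080 kg.
Stage 1: m₀ = 144,080 kg, m_f = 144,080 − 113,000 = 31,080 kg; Δv = 266×9.8×ln(4.636) = 2606.8×1.5338 ≈ 3998 m/s.
Stage 2: m₀ = 18,580 kg, m_f = 18,580 − 13,000 = 5,580 kg; Δv = 303×9.8×ln(3.33) = 2969.4×1.2029 ≈ 3572 m/s.
Total Δv = 3998 + 3572 = 7570 m/s.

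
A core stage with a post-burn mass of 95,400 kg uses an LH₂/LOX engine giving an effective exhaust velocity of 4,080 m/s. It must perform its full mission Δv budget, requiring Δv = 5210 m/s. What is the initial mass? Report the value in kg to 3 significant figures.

initial mass ≈ 342000 kg

Rocket equation: m₀/m_f = exp(Δv / v_e) = exp(5210 / 4080.0) = exp(1.2770) = 3.5857.
m₀ = m_f × 3.5857 = 95,400 × 3.5857 = 342,076 kg.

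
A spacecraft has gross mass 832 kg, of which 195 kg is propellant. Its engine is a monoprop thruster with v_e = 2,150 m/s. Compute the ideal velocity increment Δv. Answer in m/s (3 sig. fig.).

Δv ≈ 574 m/s

m_f = m₀ − m_prop = 832 − 195 = 637 kg.
Δv = v_e · ln(m₀/m_f) = 2150.0 × ln(1.306) = 2150.0 × 0.2671 ≈ 574.2 m/s.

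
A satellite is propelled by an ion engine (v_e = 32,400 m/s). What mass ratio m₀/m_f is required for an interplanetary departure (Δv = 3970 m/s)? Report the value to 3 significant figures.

Using Δv = v_e ln(m₀/m_f): m₀/m_f = exp(Δv / v_e) = exp(3970 / 32400.0) = exp(0.1225) = 1.1304.

mass ratio ≈ 1.13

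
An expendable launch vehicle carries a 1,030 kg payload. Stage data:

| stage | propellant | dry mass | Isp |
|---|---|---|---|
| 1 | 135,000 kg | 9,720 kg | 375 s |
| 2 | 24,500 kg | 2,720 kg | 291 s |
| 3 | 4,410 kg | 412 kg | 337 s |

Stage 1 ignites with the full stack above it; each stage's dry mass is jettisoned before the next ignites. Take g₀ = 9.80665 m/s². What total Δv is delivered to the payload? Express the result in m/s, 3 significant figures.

Ignition mass of stage 1 = 135,000+9,720 + 24,500+2,720 + 4,410+412 + 1,030 = 177,792 kg.
Stage 1: m₀ = 177,792 kg, m_f = 177,792 − 135,000 = 42,792 kg; Δv = 375×9.80665×ln(4.155) = 3677.5×1.4243 ≈ 5238 m/s.
Stage 2: m₀ = 33,072 kg, m_f = 33,072 − 24,500 = 8,572 kg; Δv = 291×9.80665×ln(3.858) = 2853.7×1.3502 ≈ 3853 m/s.
Stage 3: m₀ = 5,852 kg, m_f = 5,852 − 4,410 = 1,442 kg; Δv = 337×9.80665×ln(4.058) = 3304.8×1.4008 ≈ 4629 m/s.
Total Δv = 5238 + 3853 + 4629 = 13720 m/s.

Δv ≈ 13700 m/s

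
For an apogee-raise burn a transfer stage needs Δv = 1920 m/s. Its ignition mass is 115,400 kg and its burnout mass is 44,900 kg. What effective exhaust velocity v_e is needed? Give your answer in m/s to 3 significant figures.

ln(m₀/m_f) = ln(115400/44900) = ln(2.57) = 0.9440.
By the Tsiolkovsky rocket equation, v_e = Δv / ln(m₀/m_f) = 1920 / 0.9440 = 2034.0 m/s.

v_e ≈ 2030 m/s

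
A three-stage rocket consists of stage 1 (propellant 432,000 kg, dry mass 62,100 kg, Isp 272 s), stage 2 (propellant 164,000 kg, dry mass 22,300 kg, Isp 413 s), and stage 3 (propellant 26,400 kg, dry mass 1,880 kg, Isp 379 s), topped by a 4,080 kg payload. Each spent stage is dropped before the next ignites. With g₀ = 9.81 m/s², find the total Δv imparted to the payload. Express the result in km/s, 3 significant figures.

Δv ≈ 14.4 km/s

Ignition mass of stage 1 = 432,000+62,100 + 164,000+22,300 + 26,400+1,880 + 4,080 = 712,760 kg.
Stage 1: m₀ = 712,760 kg, m_f = 712,760 − 432,000 = 280,760 kg; Δv = 272×9.81×ln(2.539) = 2668.3×0.9316 ≈ 2486 m/s.
Stage 2: m₀ = 218,660 kg, m_f = 218,660 − 164,000 = 54,660 kg; Δv = 413×9.81×ln(4) = 4051.5×1.3864 ≈ 5617 m/s.
Stage 3: m₀ = 32,360 kg, m_f = 32,360 − 26,400 = 5,960 kg; Δv = 379×9.81×ln(5.43) = 3718.0×1.6919 ≈ 6290 m/s.
Total Δv = 2486 + 5617 + 6290 = 14393 m/s.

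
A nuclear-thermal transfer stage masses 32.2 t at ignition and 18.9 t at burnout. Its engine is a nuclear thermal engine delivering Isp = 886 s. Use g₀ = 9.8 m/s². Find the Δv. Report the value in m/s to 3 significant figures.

v_e = Isp · g₀ = 886 × 9.8 = 8682.8 m/s.
By the Tsiolkovsky rocket equation, Δv = v_e · ln(m₀/m_f) = 8682.8 × ln(1.704) = 8682.8 × 0.5328 ≈ 4626.2 m/s.

Δv ≈ 4630 m/s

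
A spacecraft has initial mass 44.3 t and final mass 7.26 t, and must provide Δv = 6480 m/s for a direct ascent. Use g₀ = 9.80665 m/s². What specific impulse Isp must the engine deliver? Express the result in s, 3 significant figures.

Isp ≈ 365 s

ln(m₀/m_f) = ln(44300/7260) = ln(6.102) = 1.8086.
By the Tsiolkovsky rocket equation, v_e = Δv / ln(m₀/m_f) = 6480 / 1.8086 = 3582.9 m/s.
Isp = v_e / g₀ = 3582.9 / 9.80665 = 365.4 s.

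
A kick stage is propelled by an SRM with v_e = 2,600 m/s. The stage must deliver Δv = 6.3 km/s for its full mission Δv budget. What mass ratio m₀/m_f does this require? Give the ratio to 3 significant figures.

mass ratio ≈ 11.3

From the ideal rocket equation, m₀/m_f = exp(Δv / v_e) = exp(6300 / 2600.0) = exp(2.4231) = 11.2805.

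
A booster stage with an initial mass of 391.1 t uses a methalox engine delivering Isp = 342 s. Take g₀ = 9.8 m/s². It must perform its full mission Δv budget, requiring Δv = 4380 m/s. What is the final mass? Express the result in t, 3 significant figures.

v_e = Isp · g₀ = 342 × 9.8 = 3351.6 m/s.
m₀/m_f = exp(Δv / v_e) = exp(4380 / 3351.6) = exp(1.3068) = 3.6945.
m_f = m₀ / 3.6945 = 391.1 / 3.6945 = 105.86 t.

final mass ≈ 106 t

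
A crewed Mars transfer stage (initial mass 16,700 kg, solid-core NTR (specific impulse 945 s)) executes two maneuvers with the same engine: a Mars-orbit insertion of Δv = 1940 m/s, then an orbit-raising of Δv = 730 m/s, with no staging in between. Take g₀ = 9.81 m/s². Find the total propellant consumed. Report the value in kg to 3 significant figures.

total propellant consumed ≈ 4180 kg

v_e = Isp · g₀ = 945 × 9.81 = 9270.5 m/s.
After the first burn: m = 16700 × exp(−1940/9270.5) = 16700 × 0.81118 = 13,546.7 kg.
After the second burn: m = 13,546.7 × exp(−730/9270.5) = 13,546.7 × 0.92428 = 12,520.9 kg.
Total propellant = m₀ − m_final = 16700 − 12,520.9 = 4,179.1 kg.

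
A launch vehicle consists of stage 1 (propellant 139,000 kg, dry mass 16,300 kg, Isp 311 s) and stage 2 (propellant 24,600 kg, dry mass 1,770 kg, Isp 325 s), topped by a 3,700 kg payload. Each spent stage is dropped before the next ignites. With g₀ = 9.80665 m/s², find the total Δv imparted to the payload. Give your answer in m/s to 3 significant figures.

Ignition mass of stage 1 = 139,000+16,300 + 24,600+1,770 + 3,700 = 185,370 kg.
Stage 1: m₀ = 185,370 kg, m_f = 185,370 − 139,000 = 46,370 kg; Δv = 311×9.80665×ln(3.998) = 3049.9×1.3857 ≈ 4226 m/s.
Stage 2: m₀ = 30,070 kg, m_f = 30,070 − 24,600 = 5,470 kg; Δv = 325×9.80665×ln(5.497) = 3187.2×1.7042 ≈ 5432 m/s.
Total Δv = 4226 + 5432 = 9658 m/s.

Δv ≈ 9660 m/s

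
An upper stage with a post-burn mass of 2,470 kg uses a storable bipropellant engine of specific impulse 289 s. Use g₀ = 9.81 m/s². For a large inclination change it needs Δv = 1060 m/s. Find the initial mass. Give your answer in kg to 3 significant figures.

v_e = Isp · g₀ = 289 × 9.81 = 2835.1 m/s.
From the ideal rocket equation, m₀/m_f = exp(Δv / v_e) = exp(1060 / 2835.1) = exp(0.3739) = 1.4534.
m₀ = m_f × 1.4534 = 2,470 × 1.4534 = 3,589.9 kg.

initial mass ≈ 3590 kg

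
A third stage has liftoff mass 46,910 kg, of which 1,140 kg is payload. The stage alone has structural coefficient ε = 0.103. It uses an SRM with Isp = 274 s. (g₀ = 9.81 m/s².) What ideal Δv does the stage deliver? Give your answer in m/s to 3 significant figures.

Δv ≈ 5590 m/s

Stage wet mass = m₀ − payload = 46,910 − 1,140 = 45,770 kg.
Stage dry mass = ε × stage wet mass = 0.103 × 45,770 = 4,714.31 kg.
Burnout mass m_f = stage dry + payload = 4,714.31 + 1,140 = 5,854.31 kg.
v_e = Isp · g₀ = 274 × 9.81 = 2687.9 m/s.
Δv = v_e · ln(46,910/5,854.31) = 2687.9 × ln(8.013) = 2687.9 × 2.0811 ≈ 5594 m/s.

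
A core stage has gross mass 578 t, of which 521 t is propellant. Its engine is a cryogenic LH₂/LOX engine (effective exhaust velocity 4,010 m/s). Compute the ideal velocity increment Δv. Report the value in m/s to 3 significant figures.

Δv ≈ 9290 m/s

m_f = m₀ − m_prop = 578 − 521 = 57 t.
Rocket equation: Δv = v_e · ln(m₀/m_f) = 4010.0 × ln(10.14) = 4010.0 × 2.3165 ≈ 9289.3 m/s.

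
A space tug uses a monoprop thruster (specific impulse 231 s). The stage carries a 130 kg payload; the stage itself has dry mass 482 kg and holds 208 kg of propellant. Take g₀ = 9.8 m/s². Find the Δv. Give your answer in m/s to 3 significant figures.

Δv ≈ 662 m/s

v_e = Isp · g₀ = 231 × 9.8 = 2263.8 m/s.
m₀ = payload + dry + propellant = 130 + 482 + 208 = 820 kg.
m_f = payload + dry = 130 + 482 = 612 kg.
Rocket equation: Δv = v_e · ln(m₀/m_f) = 2263.8 × ln(1.34) = 2263.8 × 0.2926 ≈ 662.3 m/s.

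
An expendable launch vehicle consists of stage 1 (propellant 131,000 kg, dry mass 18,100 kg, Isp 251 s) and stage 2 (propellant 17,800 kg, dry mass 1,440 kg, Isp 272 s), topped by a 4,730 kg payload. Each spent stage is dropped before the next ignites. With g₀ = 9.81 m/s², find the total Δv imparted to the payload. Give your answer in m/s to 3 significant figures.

Δv ≈ 7100 m/s

Ignition mass of stage 1 = 131,000+18,100 + 17,800+1,440 + 4,730 = 173,070 kg.
Stage 1: m₀ = 173,070 kg, m_f = 173,070 − 131,000 = 42,070 kg; Δv = 251×9.81×ln(4.114) = 2462.3×1.4144 ≈ 3483 m/s.
Stage 2: m₀ = 23,970 kg, m_f = 23,970 − 17,800 = 6,170 kg; Δv = 272×9.81×ln(3.885) = 2668.3×1.3571 ≈ 3621 m/s.
Total Δv = 3483 + 3621 = 7104 m/s.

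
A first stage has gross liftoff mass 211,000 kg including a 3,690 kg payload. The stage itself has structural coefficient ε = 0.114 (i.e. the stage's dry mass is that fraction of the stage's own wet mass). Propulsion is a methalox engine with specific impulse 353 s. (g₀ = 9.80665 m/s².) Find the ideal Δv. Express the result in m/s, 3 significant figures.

Stage wet mass = m₀ − payload = 211,000 − 3,690 = 207,310 kg.
Stage dry mass = ε × stage wet mass = 0.114 × 207,310 = 23,633.3 kg.
Burnout mass m_f = stage dry + payload = 23,633.3 + 3,690 = 27,323.3 kg.
v_e = Isp · g₀ = 353 × 9.80665 = 3461.7 m/s.
By the Tsiolkovsky rocket equation, Δv = v_e · ln(211,000/27,323.3) = 3461.7 × ln(7.722) = 3461.7 × 2.0441 ≈ 7076 m/s.

Δv ≈ 7080 m/s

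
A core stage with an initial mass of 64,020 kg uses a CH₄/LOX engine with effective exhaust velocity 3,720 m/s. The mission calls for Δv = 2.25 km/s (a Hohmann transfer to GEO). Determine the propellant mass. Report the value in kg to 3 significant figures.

propellant mass ≈ 29100 kg

From the ideal rocket equation, m₀/m_f = exp(Δv / v_e) = exp(2250 / 3720.0) = exp(0.6048) = 1.8310.
m_f = 64,020 / 1.8310 = 34,964.5 kg, so propellant = m₀ − m_f = 64,020 − 34,964.5 = 29,055.5 kg.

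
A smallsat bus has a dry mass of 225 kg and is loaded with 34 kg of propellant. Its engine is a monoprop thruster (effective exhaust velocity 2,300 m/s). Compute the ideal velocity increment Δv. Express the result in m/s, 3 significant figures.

Δv ≈ 324 m/s

m₀ = m_dry + m_prop = 225 + 34 = 259 kg.
Rocket equation: Δv = v_e · ln(m₀/m_f) = 2300.0 × ln(1.151) = 2300.0 × 0.1407 ≈ 323.7 m/s.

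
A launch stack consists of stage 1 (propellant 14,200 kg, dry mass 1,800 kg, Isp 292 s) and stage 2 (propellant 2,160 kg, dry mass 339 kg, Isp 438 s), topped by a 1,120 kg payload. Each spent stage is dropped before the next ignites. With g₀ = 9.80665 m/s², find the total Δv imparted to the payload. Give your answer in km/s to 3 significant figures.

Δv ≈ 7.59 km/s

Ignition mass of stage 1 = 14,200+1,800 + 2,160+339 + 1,120 = 19,619 kg.
Stage 1: m₀ = 19,619 kg, m_f = 19,619 − 14,200 = 5,419 kg; Δv = 292×9.80665×ln(3.62) = 2863.5×1.2866 ≈ 3684 m/s.
Stage 2: m₀ = 3,619 kg, m_f = 3,619 − 2,160 = 1,459 kg; Δv = 438×9.80665×ln(2.48) = 4295.3×0.9084 ≈ 3902 m/s.
Total Δv = 3684 + 3902 = 7586 m/s.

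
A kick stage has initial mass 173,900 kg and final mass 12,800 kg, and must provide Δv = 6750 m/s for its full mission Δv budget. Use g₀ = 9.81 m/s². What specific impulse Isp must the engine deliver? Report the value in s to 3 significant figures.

Isp ≈ 264 s

ln(m₀/m_f) = ln(173900/12800) = ln(13.59) = 2.6090.
Rocket equation: v_e = Δv / ln(m₀/m_f) = 6750 / 2.6090 = 2587.2 m/s.
Isp = v_e / g₀ = 2587.2 / 9.81 = 263.7 s.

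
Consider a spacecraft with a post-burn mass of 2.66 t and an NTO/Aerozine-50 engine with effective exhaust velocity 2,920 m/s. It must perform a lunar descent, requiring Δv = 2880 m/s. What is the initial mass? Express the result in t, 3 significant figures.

From the ideal rocket equation, m₀/m_f = exp(Δv / v_e) = exp(2880 / 2920.0) = exp(0.9863) = 2.6813.
m₀ = m_f × 2.6813 = 2.66 × 2.6813 = 7.13226 t.

initial mass ≈ 7.13 t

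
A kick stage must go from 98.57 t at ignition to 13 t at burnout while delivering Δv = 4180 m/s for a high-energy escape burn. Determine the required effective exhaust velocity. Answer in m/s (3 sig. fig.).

v_e ≈ 2060 m/s

ln(m₀/m_f) = ln(98570/13000) = ln(7.582) = 2.0258.
By the Tsiolkovsky rocket equation, v_e = Δv / ln(m₀/m_f) = 4180 / 2.0258 = 2063.4 m/s.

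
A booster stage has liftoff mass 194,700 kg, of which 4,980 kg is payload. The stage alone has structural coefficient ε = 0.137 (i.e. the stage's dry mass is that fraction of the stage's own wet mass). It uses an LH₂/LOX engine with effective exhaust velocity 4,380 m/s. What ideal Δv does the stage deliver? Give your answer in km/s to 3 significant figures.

Stage wet mass = m₀ − payload = 194,700 − 4,980 = 189,720 kg.
Stage dry mass = ε × stage wet mass = 0.137 × 189,720 = 25,991.6 kg.
Burnout mass m_f = stage dry + payload = 25,991.6 + 4,980 = 30,971.6 kg.
By the Tsiolkovsky rocket equation, Δv = v_e · ln(194,700/30,971.6) = 4380.0 × ln(6.286) = 4380.0 × 1.8384 ≈ 8052 m/s.

Δv ≈ 8.05 km/s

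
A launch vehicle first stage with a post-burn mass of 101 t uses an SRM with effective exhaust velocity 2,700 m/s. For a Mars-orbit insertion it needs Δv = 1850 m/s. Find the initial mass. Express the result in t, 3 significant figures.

Using Δv = v_e ln(m₀/m_f): m₀/m_f = exp(Δv / v_e) = exp(1850 / 2700.0) = exp(0.6852) = 1.9841.
m₀ = m_f × 1.9841 = 101 × 1.9841 = 200.394 t.

initial mass ≈ 200 t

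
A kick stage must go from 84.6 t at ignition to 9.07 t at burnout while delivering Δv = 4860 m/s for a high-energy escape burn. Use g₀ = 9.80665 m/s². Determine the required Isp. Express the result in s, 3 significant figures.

ln(m₀/m_f) = ln(84600/9070) = ln(9.327) = 2.2330.
v_e = Δv / ln(m₀/m_f) = 4860 / 2.2330 = 2176.5 m/s.
Isp = v_e / g₀ = 2176.5 / 9.80665 = 221.9 s.

Isp ≈ 222 s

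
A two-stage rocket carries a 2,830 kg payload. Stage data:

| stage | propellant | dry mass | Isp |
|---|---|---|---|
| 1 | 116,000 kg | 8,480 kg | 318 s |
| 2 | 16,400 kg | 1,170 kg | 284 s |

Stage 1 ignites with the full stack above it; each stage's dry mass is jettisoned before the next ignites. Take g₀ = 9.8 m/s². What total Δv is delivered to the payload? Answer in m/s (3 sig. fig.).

Ignition mass of stage 1 = 116,000+8,480 + 16,400+1,170 + 2,830 = 144,880 kg.
Stage 1: m₀ = 144,880 kg, m_f = 144,880 − 116,000 = 28,880 kg; Δv = 318×9.8×ln(5.017) = 3116.4×1.6128 ≈ 5026 m/s.
Stage 2: m₀ = 20,400 kg, m_f = 20,400 − 16,400 = 4,000 kg; Δv = 284×9.8×ln(5.1) = 2783.2×1.6292 ≈ 4535 m/s.
Total Δv = 5026 + 4535 = 9561 m/s.

Δv ≈ 9560 m/s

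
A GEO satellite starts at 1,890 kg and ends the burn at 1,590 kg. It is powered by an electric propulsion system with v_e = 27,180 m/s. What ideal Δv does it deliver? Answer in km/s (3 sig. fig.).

Δv ≈ 4.70 km/s

Δv = v_e · ln(m₀/m_f) = 27180.0 × ln(1.189) = 27180.0 × 0.1728 ≈ 4697.9 m/s.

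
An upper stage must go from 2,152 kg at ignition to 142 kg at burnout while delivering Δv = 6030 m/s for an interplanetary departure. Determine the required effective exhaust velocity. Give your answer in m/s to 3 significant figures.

v_e ≈ 2220 m/s

ln(m₀/m_f) = ln(2152/142) = ln(15.15) = 2.7183.
v_e = Δv / ln(m₀/m_f) = 6030 / 2.7183 = 2218.3 m/s.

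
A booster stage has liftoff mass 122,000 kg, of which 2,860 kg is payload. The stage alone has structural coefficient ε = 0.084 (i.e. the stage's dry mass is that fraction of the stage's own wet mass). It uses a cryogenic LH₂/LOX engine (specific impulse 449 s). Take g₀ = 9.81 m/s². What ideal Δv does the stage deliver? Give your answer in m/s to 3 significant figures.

Δv ≈ 9910 m/s

Stage wet mass = m₀ − payload = 122,000 − 2,860 = 119,140 kg.
Stage dry mass = ε × stage wet mass = 0.084 × 119,140 = 10,007.8 kg.
Burnout mass m_f = stage dry + payload = 10,007.8 + 2,860 = 12,867.8 kg.
v_e = Isp · g₀ = 449 × 9.81 = 4404.7 m/s.
Δv = v_e · ln(122,000/12,867.8) = 4404.7 × ln(9.481) = 4404.7 × 2.2493 ≈ 9907 m/s.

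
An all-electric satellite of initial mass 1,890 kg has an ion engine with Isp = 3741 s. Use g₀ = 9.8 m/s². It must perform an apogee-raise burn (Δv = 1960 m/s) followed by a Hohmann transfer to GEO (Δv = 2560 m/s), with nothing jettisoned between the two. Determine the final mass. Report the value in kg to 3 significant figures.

final mass ≈ 1670 kg

v_e = Isp · g₀ = 3741 × 9.8 = 36661.8 m/s.
After the first burn: m = 1890 × exp(−1960/36661.8) = 1890 × 0.94794 = 1,791.61 kg.
After the second burn: m = 1,791.61 × exp(−2560/36661.8) = 1,791.61 × 0.93255 = 1,670.77 kg.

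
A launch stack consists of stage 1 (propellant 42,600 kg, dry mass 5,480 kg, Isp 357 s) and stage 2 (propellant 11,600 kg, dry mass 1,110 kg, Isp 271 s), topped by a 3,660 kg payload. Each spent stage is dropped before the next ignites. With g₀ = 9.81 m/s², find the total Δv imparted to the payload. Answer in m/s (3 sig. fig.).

Ignition mass of stage 1 = 42,600+5,480 + 11,600+1,110 + 3,660 = 64,450 kg.
Stage 1: m₀ = 64,450 kg, m_f = 64,450 − 42,600 = 21,850 kg; Δv = 357×9.81×ln(2.95) = 3502.2×1.0817 ≈ 3788 m/s.
Stage 2: m₀ = 16,370 kg, m_f = 16,370 − 11,600 = 4,770 kg; Δv = 271×9.81×ln(3.432) = 2658.5×1.2331 ≈ 3278 m/s.
Total Δv = 3788 + 3278 = 7066 m/s.

Δv ≈ 7070 m/s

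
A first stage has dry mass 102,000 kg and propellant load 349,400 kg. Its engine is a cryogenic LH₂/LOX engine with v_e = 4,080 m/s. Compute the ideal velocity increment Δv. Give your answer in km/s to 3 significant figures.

m₀ = m_dry + m_prop = 102,000 + 349,400 = 451,400 kg.
From the ideal rocket equation, Δv = v_e · ln(m₀/m_f) = 4080.0 × ln(4.425) = 4080.0 × 1.4874 ≈ 6068.5 m/s.

Δv ≈ 6.07 km/s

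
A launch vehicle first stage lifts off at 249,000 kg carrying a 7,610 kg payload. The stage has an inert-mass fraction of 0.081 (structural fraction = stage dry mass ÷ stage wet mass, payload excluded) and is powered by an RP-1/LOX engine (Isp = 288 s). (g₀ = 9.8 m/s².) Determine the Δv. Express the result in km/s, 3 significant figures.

Stage wet mass = m₀ − payload = 249,000 − 7,610 = 241,390 kg.
Stage dry mass = ε × stage wet mass = 0.081 × 241,390 = 19,552.6 kg.
Burnout mass m_f = stage dry + payload = 19,552.6 + 7,610 = 27,162.6 kg.
v_e = Isp · g₀ = 288 × 9.8 = 2822.4 m/s.
Δv = v_e · ln(249,000/27,162.6) = 2822.4 × ln(9.167) = 2822.4 × 2.2156 ≈ 6253 m/s.

Δv ≈ 6.25 km/s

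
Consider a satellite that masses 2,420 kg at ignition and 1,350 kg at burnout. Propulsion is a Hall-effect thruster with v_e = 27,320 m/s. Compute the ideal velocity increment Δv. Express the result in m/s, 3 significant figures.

Rocket equation: Δv = v_e · ln(m₀/m_f) = 27320.0 × ln(1.793) = 27320.0 × 0.5837 ≈ 15945.7 m/s.

Δv ≈ 15900 m/s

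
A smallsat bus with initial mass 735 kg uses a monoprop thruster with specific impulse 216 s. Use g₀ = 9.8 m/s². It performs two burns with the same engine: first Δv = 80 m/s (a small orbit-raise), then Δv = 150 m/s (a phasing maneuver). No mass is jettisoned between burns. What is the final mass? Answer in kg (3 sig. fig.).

final mass ≈ 659 kg

v_e = Isp · g₀ = 216 × 9.8 = 2116.8 m/s.
After the first burn: m = 735 × exp(−80/2116.8) = 735 × 0.96291 = 707.739 kg.
After the second burn: m = 707.739 × exp(−150/2116.8) = 707.739 × 0.93159 = 659.323 kg.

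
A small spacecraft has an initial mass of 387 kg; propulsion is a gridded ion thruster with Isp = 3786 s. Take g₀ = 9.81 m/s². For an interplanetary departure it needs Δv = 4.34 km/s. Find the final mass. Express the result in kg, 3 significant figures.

final mass ≈ 344 kg

v_e = Isp · g₀ = 3786 × 9.81 = 37140.7 m/s.
Using Δv = v_e ln(m₀/m_f): m₀/m_f = exp(Δv / v_e) = exp(4340 / 37140.7) = exp(0.1169) = 1.1240.
m_f = m₀ / 1.1240 = 387 / 1.1240 = 344.306 kg.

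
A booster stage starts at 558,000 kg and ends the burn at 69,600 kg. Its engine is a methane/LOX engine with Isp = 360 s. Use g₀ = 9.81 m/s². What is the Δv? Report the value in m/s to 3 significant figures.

v_e = Isp · g₀ = 360 × 9.81 = 3531.6 m/s.
From the ideal rocket equation, Δv = v_e · ln(m₀/m_f) = 3531.6 × ln(8.017) = 3531.6 × 2.0816 ≈ 7351.4 m/s.

Δv ≈ 7350 m/s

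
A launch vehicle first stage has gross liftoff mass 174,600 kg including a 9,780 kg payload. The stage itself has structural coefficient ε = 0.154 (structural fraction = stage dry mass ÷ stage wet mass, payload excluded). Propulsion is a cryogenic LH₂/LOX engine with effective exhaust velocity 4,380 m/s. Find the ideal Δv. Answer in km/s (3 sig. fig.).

Stage wet mass = m₀ − payload = 174,600 − 9,780 = 164,820 kg.
Stage dry mass = ε × stage wet mass = 0.154 × 164,820 = 25,382.3 kg.
Burnout mass m_f = stage dry + payload = 25,382.3 + 9,780 = 35,162.3 kg.
From the ideal rocket equation, Δv = v_e · ln(174,600/35,162.3) = 4380.0 × ln(4.966) = 4380.0 × 1.6025 ≈ 7019 m/s.

Δv ≈ 7.02 km/s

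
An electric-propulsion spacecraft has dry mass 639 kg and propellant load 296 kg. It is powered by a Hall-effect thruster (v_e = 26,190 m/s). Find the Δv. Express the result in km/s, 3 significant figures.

Δv ≈ 9.97 km/s

m₀ = m_dry + m_prop = 639 + 296 = 935 kg.
Using Δv = v_e ln(m₀/m_f): Δv = v_e · ln(m₀/m_f) = 26190.0 × ln(1.463) = 26190.0 × 0.3806 ≈ 9969.0 m/s.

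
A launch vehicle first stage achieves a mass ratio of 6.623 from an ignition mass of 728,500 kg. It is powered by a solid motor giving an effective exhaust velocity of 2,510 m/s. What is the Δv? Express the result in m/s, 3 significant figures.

Δv ≈ 4750 m/s

By the Tsiolkovsky rocket equation, Δv = v_e · ln(6.623) = 2510.0 × 1.8905 ≈ 4745.3 m/s.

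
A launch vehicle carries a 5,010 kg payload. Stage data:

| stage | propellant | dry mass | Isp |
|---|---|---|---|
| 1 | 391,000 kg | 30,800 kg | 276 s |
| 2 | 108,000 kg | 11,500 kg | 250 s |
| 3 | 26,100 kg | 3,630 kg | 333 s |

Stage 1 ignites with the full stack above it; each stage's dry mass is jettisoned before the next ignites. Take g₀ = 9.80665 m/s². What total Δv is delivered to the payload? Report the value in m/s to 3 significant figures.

Ignition mass of stage 1 = 391,000+30,800 + 108,000+11,500 + 26,100+3,630 + 5,010 = 576,040 kg.
Stage 1: m₀ = 576,040 kg, m_f = 576,040 − 391,000 = 185,040 kg; Δv = 276×9.80665×ln(3.113) = 2706.6×1.1356 ≈ 3074 m/s.
Stage 2: m₀ = 154,240 kg, m_f = 154,240 − 108,000 = 46,240 kg; Δv = 250×9.80665×ln(3.336) = 2451.7×1.2047 ≈ 2953 m/s.
Stage 3: m₀ = 34,740 kg, m_f = 34,740 − 26,100 = 8,640 kg; Δv = 333×9.80665×ln(4.021) = 3265.6×1.3915 ≈ 4544 m/s.
Total Δv = 3074 + 2953 + 4544 = 10571 m/s.

Δv ≈ 10600 m/s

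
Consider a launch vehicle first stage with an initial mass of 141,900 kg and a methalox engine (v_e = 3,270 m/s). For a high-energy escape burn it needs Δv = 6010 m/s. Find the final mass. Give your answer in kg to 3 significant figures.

From the ideal rocket equation, m₀/m_f = exp(Δv / v_e) = exp(6010 / 3270.0) = exp(1.8379) = 6.2835.
m_f = m₀ / 6.2835 = 141,900 / 6.2835 = 22,583 kg.

final mass ≈ 22600 kg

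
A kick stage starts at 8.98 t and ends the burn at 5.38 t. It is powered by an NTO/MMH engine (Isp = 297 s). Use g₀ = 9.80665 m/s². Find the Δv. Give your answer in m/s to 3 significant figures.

Δv ≈ 1490 m/s

v_e = Isp · g₀ = 297 × 9.80665 = 2912.6 m/s.
By the Tsiolkovsky rocket equation, Δv = v_e · ln(m₀/m_f) = 2912.6 × ln(1.669) = 2912.6 × 0.5123 ≈ 1492.1 m/s.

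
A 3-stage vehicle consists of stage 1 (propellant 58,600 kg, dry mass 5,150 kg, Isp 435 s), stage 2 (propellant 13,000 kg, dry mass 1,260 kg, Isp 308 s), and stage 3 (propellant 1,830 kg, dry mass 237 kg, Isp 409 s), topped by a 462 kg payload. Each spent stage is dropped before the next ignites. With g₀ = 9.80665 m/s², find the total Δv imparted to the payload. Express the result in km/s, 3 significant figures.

Ignition mass of stage 1 = 58,600+5,150 + 13,000+1,260 + 1,830+237 + 462 = 80,539 kg.
Stage 1: m₀ = 80,539 kg, m_f = 80,539 − 58,600 = 21,939 kg; Δv = 435×9.80665×ln(3.671) = 4265.9×1.3005 ≈ 5548 m/s.
Stage 2: m₀ = 16,789 kg, m_f = 16,789 − 13,000 = 3,789 kg; Δv = 308×9.80665×ln(4.431) = 3020.4×1.4886 ≈ 4496 m/s.
Stage 3: m₀ = 2,529 kg, m_f = 2,529 − 1,830 = 699 kg; Δv = 409×9.80665×ln(3.618) = 4010.9×1.2859 ≈ 5158 m/s.
Total Δv = 5548 + 4496 + 5158 = 15202 m/s.

Δv ≈ 15.2 km/s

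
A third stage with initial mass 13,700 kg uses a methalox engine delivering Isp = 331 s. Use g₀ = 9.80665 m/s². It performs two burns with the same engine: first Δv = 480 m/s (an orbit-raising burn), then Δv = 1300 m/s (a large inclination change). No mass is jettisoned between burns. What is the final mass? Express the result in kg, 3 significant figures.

final mass ≈ 7920 kg

v_e = Isp · g₀ = 331 × 9.80665 = 3246.0 m/s.
After the first burn: m = 13700 × exp(−480/3246.0) = 13700 × 0.86254 = 11,816.8 kg.
After the second burn: m = 11,816.8 × exp(−1300/3246.0) = 11,816.8 × 0.66999 = 7,917.14 kg.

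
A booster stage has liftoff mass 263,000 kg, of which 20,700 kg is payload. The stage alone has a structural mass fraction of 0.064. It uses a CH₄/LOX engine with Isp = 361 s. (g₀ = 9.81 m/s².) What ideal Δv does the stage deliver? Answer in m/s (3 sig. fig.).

Δv ≈ 7020 m/s

Stage wet mass = m₀ − payload = 263,000 − 20,700 = 242,300 kg.
Stage dry mass = ε × stage wet mass = 0.064 × 242,300 = 15,507.2 kg.
Burnout mass m_f = stage dry + payload = 15,507.2 + 20,700 = 36,207.2 kg.
v_e = Isp · g₀ = 361 × 9.81 = 3541.4 m/s.
Δv = v_e · ln(263,000/36,207.2) = 3541.4 × ln(7.264) = 3541.4 × 1.9829 ≈ 7022 m/s.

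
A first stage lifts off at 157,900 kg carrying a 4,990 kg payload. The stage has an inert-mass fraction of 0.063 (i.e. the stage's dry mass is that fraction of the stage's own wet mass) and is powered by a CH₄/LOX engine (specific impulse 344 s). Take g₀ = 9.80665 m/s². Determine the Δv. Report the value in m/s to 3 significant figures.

Δv ≈ 8030 m/s

Stage wet mass = m₀ − payload = 157,900 − 4,990 = 152,910 kg.
Stage dry mass = ε × stage wet mass = 0.063 × 152,910 = 9,633.33 kg.
Burnout mass m_f = stage dry + payload = 9,633.33 + 4,990 = 14,623.33 kg.
v_e = Isp · g₀ = 344 × 9.80665 = 3373.5 m/s.
By the Tsiolkovsky rocket equation, Δv = v_e · ln(157,900/14,623.33) = 3373.5 × ln(10.8) = 3373.5 × 2.3793 ≈ 8027 m/s.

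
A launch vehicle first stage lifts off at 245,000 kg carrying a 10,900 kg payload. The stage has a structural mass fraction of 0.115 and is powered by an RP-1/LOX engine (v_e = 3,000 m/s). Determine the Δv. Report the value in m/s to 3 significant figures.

Stage wet mass = m₀ − payload = 245,000 − 10,900 = 234,100 kg.
Stage dry mass = ε × stage wet mass = 0.115 × 234,100 = 26,921.5 kg.
Burnout mass m_f = stage dry + payload = 26,921.5 + 10,900 = 37,821.5 kg.
By the Tsiolkovsky rocket equation, Δv = v_e · ln(245,000/37,821.5) = 3000.0 × ln(6.478) = 3000.0 × 1.8684 ≈ 5605 m/s.

Δv ≈ 5610 m/s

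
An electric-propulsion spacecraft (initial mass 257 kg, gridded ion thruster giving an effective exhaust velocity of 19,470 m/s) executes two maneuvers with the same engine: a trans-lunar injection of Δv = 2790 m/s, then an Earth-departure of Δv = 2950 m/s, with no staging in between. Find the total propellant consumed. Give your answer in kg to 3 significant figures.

total propellant consumed ≈ 65.6 kg

After the first burn: m = 257 × exp(−2790/19470.0) = 257 × 0.86650 = 222.691 kg.
After the second burn: m = 222.691 × exp(−2950/19470.0) = 222.691 × 0.85940 = 191.381 kg.
Total propellant = m₀ − m_final = 257 − 191.381 = 65.619 kg.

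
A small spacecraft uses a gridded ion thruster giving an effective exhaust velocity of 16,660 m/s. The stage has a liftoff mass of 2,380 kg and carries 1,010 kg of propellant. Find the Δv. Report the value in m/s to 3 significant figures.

Δv ≈ 9200 m/s

m_f = m₀ − m_prop = 2,380 − 1,010 = 1,370 kg.
Δv = v_e · ln(m₀/m_f) = 16660.0 × ln(1.737) = 16660.0 × 0.5523 ≈ 9201.1 m/s.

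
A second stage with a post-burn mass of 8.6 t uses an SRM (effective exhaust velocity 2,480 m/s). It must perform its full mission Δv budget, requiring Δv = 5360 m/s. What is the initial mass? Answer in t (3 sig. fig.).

initial mass ≈ 74.7 t

m₀/m_f = exp(Δv / v_e) = exp(5360 / 2480.0) = exp(2.1613) = 8.6823.
m₀ = m_f × 8.6823 = 8.6 × 8.6823 = 74.6678 t.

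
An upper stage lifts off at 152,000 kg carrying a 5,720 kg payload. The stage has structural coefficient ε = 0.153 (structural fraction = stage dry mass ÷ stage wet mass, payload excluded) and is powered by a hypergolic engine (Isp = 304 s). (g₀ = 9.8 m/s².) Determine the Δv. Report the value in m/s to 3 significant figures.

Δv ≈ 5030 m/s

Stage wet mass = m₀ − payload = 152,000 − 5,720 = 146,280 kg.
Stage dry mass = ε × stage wet mass = 0.153 × 146,280 = 22,380.8 kg.
Burnout mass m_f = stage dry + payload = 22,380.8 + 5,720 = 28,100.8 kg.
v_e = Isp · g₀ = 304 × 9.8 = 2979.2 m/s.
Δv = v_e · ln(152,000/28,100.8) = 2979.2 × ln(5.409) = 2979.2 × 1.6881 ≈ 5029 m/s.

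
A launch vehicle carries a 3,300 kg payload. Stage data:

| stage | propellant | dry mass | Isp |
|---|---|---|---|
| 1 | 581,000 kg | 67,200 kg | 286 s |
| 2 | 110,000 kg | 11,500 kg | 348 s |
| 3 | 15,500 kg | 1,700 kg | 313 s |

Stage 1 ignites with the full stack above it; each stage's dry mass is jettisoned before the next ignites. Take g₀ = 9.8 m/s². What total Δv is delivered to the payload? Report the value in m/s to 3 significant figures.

Ignition mass of stage 1 = 581,000+67,200 + 110,000+11,500 + 15,500+1,700 + 3,300 = 790,200 kg.
Stage 1: m₀ = 790,200 kg, m_f = 790,200 − 581,000 = 209,200 kg; Δv = 286×9.8×ln(3.777) = 2802.8×1.3290 ≈ 3725 m/s.
Stage 2: m₀ = 142,000 kg, m_f = 142,000 − 110,000 = 32,000 kg; Δv = 348×9.8×ln(4.438) = 3410.4×1.4901 ≈ 5082 m/s.
Stage 3: m₀ = 20,500 kg, m_f = 20,500 − 15,500 = 5,000 kg; Δv = 313×9.8×ln(4.1) = 3067.4×1.4110 ≈ 4328 m/s.
Total Δv = 3725 + 5082 + 4328 = 13135 m/s.

Δv ≈ 13100 m/s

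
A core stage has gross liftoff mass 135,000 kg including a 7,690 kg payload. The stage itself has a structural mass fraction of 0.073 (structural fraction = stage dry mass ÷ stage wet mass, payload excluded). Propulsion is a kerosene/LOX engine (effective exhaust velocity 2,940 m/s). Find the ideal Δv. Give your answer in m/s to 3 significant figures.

Stage wet mass = m₀ − payload = 135,000 − 7,690 = 127,310 kg.
Stage dry mass = ε × stage wet mass = 0.073 × 127,310 = 9,293.63 kg.
Burnout mass m_f = stage dry + payload = 9,293.63 + 7,690 = 16,983.63 kg.
Δv = v_e · ln(135,000/16,983.63) = 2940.0 × ln(7.949) = 2940.0 × 2.0730 ≈ 6095 m/s.

Δv ≈ 6090 m/s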